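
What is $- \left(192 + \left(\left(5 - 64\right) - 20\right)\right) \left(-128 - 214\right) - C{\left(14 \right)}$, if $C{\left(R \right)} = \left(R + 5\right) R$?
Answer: $38380$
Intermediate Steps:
$C{\left(R \right)} = R \left(5 + R\right)$ ($C{\left(R \right)} = \left(5 + R\right) R = R \left(5 + R\right)$)
$- \left(192 + \left(\left(5 - 64\right) - 20\right)\right) \left(-128 - 214\right) - C{\left(14 \right)} = - \left(192 + \left(\left(5 - 64\right) - 20\right)\right) \left(-128 - 214\right) - 14 \left(5 + 14\right) = - \left(192 - 79\right) \left(-342\right) - 14 \cdot 19 = - \left(192 - 79\right) \left(-342\right) - 266 = - 113 \left(-342\right) - 266 = \left(-1\right) \left(-38646\right) - 266 = 38646 - 266 = 38380$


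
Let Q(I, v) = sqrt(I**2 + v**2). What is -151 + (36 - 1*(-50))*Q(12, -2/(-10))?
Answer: -151 + 86*sqrt(3601)/5 ≈ 881.14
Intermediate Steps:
-151 + (36 - 1*(-50))*Q(12, -2/(-10)) = -151 + (36 - 1*(-50))*sqrt(12**2 + (-2/(-10))**2) = -151 + (36 + 50)*sqrt(144 + (-2*(-1/10))**2) = -151 + 86*sqrt(144 + (1/5)**2) = -151 + 86*sqrt(144 + 1/25) = -151 + 86*sqrt(3601/25) = -151 + 86*(sqrt(3601)/5) = -151 + 86*sqrt(3601)/5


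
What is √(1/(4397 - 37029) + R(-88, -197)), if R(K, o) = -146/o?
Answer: 5*√306258751938/3214252 ≈ 0.86086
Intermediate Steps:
√(1/(4397 - 37029) + R(-88, -197)) = √(1/(4397 - 37029) - 146/(-197)) = √(1/(-32632) - 146*(-1/197)) = √(-1/32632 + 146/197) = √(4764075/6428504) = 5*√306258751938/3214252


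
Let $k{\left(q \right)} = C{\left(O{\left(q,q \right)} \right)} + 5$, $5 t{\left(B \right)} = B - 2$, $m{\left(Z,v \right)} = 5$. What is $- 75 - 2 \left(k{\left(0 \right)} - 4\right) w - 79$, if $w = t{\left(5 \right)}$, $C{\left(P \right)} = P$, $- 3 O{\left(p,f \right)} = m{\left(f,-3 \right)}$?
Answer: $-139$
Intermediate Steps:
$O{\left(p,f \right)} = - \frac{5}{3}$ ($O{\left(p,f \right)} = \left(- \frac{1}{3}\right) 5 = - \frac{5}{3}$)
$t{\left(B \right)} = - \frac{2}{5} + \frac{B}{5}$ ($t{\left(B \right)} = \frac{B - 2}{5} = \frac{-2 + B}{5} = - \frac{2}{5} + \frac{B}{5}$)
$w = \frac{3}{5}$ ($w = - \frac{2}{5} + \frac{1}{5} \cdot 5 = - \frac{2}{5} + 1 = \frac{3}{5} \approx 0.6$)
$k{\left(q \right)} = \frac{10}{3}$ ($k{\left(q \right)} = - \frac{5}{3} + 5 = \frac{10}{3}$)
$- 75 - 2 \left(k{\left(0 \right)} - 4\right) w - 79 = - 75 - 2 \left(\frac{10}{3} - 4\right) \frac{3}{5} - 79 = - 75 \left(-2\right) \left(- \frac{2}{3}\right) \frac{3}{5} - 79 = - 75 \cdot \frac{4}{3} \cdot \frac{3}{5} - 79 = \left(-75\right) \frac{4}{5} - 79 = -60 - 79 = -139$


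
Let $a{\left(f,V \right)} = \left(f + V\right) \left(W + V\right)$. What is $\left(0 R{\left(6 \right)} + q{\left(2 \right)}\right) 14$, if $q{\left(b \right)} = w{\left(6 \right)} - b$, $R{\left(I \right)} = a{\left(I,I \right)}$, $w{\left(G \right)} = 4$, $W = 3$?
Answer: $28$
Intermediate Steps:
$a{\left(f,V \right)} = \left(3 + V\right) \left(V + f\right)$ ($a{\left(f,V \right)} = \left(f + V\right) \left(3 + V\right) = \left(V + f\right) \left(3 + V\right) = \left(3 + V\right) \left(V + f\right)$)
$R{\left(I \right)} = 2 I^{2} + 6 I$ ($R{\left(I \right)} = I^{2} + 3 I + 3 I + I I = I^{2} + 3 I + 3 I + I^{2} = 2 I^{2} + 6 I$)
$q{\left(b \right)} = 4 - b$
$\left(0 R{\left(6 \right)} + q{\left(2 \right)}\right) 14 = \left(0 \cdot 2 \cdot 6 \left(3 + 6\right) + \left(4 - 2\right)\right) 14 = \left(0 \cdot 2 \cdot 6 \cdot 9 + \left(4 - 2\right)\right) 14 = \left(0 \cdot 108 + 2\right) 14 = \left(0 + 2\right) 14 = 2 \cdot 14 = 28$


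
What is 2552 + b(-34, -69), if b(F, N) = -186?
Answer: 2366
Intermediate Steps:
2552 + b(-34, -69) = 2552 - 186 = 2366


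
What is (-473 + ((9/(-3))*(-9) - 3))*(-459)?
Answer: 206091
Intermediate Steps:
(-473 + ((9/(-3))*(-9) - 3))*(-459) = (-473 + ((9*(-⅓))*(-9) - 3))*(-459) = (-473 + (-3*(-9) - 3))*(-459) = (-473 + (27 - 3))*(-459) = (-473 + 24)*(-459) = -449*(-459) = 206091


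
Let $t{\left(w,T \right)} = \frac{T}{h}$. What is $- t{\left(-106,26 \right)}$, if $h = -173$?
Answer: $\frac{26}{173} \approx 0.15029$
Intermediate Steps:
$t{\left(w,T \right)} = - \frac{T}{173}$ ($t{\left(w,T \right)} = \frac{T}{-173} = T \left(- \frac{1}{173}\right) = - \frac{T}{173}$)
$- t{\left(-106,26 \right)} = - \frac{\left(-1\right) 26}{173} = \left(-1\right) \left(- \frac{26}{173}\right) = \frac{26}{173}$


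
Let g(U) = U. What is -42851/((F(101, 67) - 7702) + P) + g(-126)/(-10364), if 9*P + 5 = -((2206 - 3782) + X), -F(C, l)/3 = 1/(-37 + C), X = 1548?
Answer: 128182435173/22981688074 ≈ 5.5776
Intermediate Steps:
F(C, l) = -3/(-37 + C)
P = 23/9 (P = -5/9 + (-((2206 - 3782) + 1548))/9 = -5/9 + (-(-1576 + 1548))/9 = -5/9 + (-1*(-28))/9 = -5/9 + (1/9)*28 = -5/9 + 28/9 = 23/9 ≈ 2.5556)
-42851/((F(101, 67) - 7702) + P) + g(-126)/(-10364) = -42851/((-3/(-37 + 101) - 7702) + 23/9) - 126/(-10364) = -42851/((-3/64 - 7702) + 23/9) - 126*(-1/10364) = -42851/((-3*1/64 - 7702) + 23/9) + 63/5182 = -42851/((-3/64 - 7702) + 23/9) + 63/5182 = -42851/(-492931/64 + 23/9) + 63/5182 = -42851/(-4434907/576) + 63/5182 = -42851*(-576/4434907) + 63/5182 = 24682176/4434907 + 63/5182 = 128182435173/22981688074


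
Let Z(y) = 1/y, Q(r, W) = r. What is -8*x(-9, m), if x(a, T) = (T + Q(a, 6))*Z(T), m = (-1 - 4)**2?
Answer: -128/25 ≈ -5.1200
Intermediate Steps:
m = 25 (m = (-5)**2 = 25)
x(a, T) = (T + a)/T
-8*x(-9, m) = -8*(25 - 9)/25 = -8*16/25 = -128/25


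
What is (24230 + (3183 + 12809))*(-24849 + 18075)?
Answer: -272463828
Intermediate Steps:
(24230 + (3183 + 12809))*(-24849 + 18075) = (24230 + 15992)*(-6774) = 40222*(-6774) = -272463828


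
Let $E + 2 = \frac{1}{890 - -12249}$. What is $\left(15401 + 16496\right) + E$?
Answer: $\frac{419068406}{13139} \approx 31895.0$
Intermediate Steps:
$E = - \frac{26277}{13139}$ ($E = -2 + \frac{1}{890 - -12249} = -2 + \frac{1}{890 + 12249} = -2 + \frac{1}{13139} = - \frac{26277}{13139} \approx -1.9999$)
$\left(15401 + 16496\right) + E = \left(15401 + 16496\right) - \frac{26277}{13139} = 31897 - \frac{26277}{13139} = \frac{419068406}{13139}$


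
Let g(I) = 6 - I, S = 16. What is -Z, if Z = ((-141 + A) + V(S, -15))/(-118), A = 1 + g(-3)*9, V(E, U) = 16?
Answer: -43/118 ≈ -0.36441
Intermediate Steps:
A = 82 (A = 1 + (6 - 1*(-3))*9 = 1 + (6 + 3)*9 = 1 + 9*9 = 1 + 81 = 82)
Z = 43/118 (Z = ((-141 + 82) + 16)/(-118) = (-59 + 16)*(-1/118) = -43*(-1/118) = 43/118 ≈ 0.36441)
-Z = -1*43/118 = -43/118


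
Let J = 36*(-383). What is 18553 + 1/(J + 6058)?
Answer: 143414689/7730 ≈ 18553.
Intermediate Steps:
J = -13788
18553 + 1/(J + 6058) = 18553 + 1/(-13788 + 6058) = 18553 + 1/(-7730) = 18553 - 1/7730 = 143414689/7730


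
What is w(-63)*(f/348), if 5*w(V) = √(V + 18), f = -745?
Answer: -149*I*√5/116 ≈ -2.8722*I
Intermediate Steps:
w(V) = √(18 + V)/5 (w(V) = √(V + 18)/5 = √(18 + V)/5)
w(-63)*(f/348) = (√(18 - 63)/5)*(-745/348) = (√(-45)/5)*(-745*1/348) = ((3*I*√5)/5)*(-745/348) = (3*I*√5/5)*(-745/348) = -149*I*√5/116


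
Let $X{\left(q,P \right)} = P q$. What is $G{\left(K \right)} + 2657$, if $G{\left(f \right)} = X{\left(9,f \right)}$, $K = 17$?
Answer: $2810$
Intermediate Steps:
$G{\left(f \right)} = 9 f$ ($G{\left(f \right)} = f 9 = 9 f$)
$G{\left(K \right)} + 2657 = 9 \cdot 17 + 2657 = 153 + 2657 = 2810$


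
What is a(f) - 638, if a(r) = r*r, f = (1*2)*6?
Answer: -494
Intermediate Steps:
f = 12 (f = 2*6 = 12)
a(r) = r²
a(f) - 638 = 12² - 638 = 144 - 638 = -494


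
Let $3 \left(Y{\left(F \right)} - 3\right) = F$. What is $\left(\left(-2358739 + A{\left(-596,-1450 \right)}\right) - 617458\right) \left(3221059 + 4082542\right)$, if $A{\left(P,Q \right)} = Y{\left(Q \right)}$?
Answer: $- \frac{65221390645232}{3} \approx -2.174 \cdot 10^{13}$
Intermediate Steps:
$Y{\left(F \right)} = 3 + \frac{F}{3}$
$A{\left(P,Q \right)} = 3 + \frac{Q}{3}$
$\left(\left(-2358739 + A{\left(-596,-1450 \right)}\right) - 617458\right) \left(3221059 + 4082542\right) = \left(\left(-2358739 + \left(3 + \frac{1}{3} \left(-1450\right)\right)\right) - 617458\right) \left(3221059 + 4082542\right) = \left(\left(-2358739 + \left(3 - \frac{1450}{3}\right)\right) - 617458\right) 7303601 = \left(\left(-2358739 - \frac{1441}{3}\right) - 617458\right) 7303601 = \left(- \frac{7077658}{3} - 617458\right) 7303601 = \left(- \frac{8930032}{3}\right) 7303601 = - \frac{65221390645232}{3}$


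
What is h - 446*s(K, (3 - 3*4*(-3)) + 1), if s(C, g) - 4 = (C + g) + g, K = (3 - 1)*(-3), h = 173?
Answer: -34615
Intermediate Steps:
K = -6 (K = 2*(-3) = -6)
s(C, g) = 4 + C + 2*g (s(C, g) = 4 + ((C + g) + g) = 4 + (C + 2*g) = 4 + C + 2*g)
h - 446*s(K, (3 - 3*4*(-3)) + 1) = 173 - 446*(4 - 6 + 2*((3 - 3*4*(-3)) + 1)) = 173 - 446*(4 - 6 + 2*((3 - 12*(-3)) + 1)) = 173 - 446*(4 - 6 + 2*((3 + 36) + 1)) = 173 - 446*(4 - 6 + 2*(39 + 1)) = 173 - 446*(4 - 6 + 2*40) = 173 - 446*(4 - 6 + 80) = 173 - 446*78 = 173 - 34788 = -34615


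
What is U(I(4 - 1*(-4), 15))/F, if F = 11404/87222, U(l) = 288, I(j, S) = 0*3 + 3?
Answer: 6279984/2851 ≈ 2202.7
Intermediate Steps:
I(j, S) = 3 (I(j, S) = 0 + 3 = 3)
F = 5702/43611 (F = 11404*(1/87222) = 5702/43611 ≈ 0.13075)
U(I(4 - 1*(-4), 15))/F = 288/(5702/43611) = 288*(43611/5702) = 6279984/2851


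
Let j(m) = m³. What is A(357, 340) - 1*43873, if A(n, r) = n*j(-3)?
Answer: -53512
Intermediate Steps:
A(n, r) = -27*n (A(n, r) = n*(-3)³ = n*(-27) = -27*n)
A(357, 340) - 1*43873 = -27*357 - 1*43873 = -9639 - 43873 = -53512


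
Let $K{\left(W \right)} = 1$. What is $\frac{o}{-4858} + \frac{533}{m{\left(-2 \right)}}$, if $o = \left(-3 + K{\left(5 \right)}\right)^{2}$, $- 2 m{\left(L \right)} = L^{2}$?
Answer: $- \frac{1294661}{4858} \approx -266.5$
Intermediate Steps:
$m{\left(L \right)} = - \frac{L^{2}}{2}$
$o = 4$ ($o = \left(-3 + 1\right)^{2} = \left(-2\right)^{2} = 4$)
$\frac{o}{-4858} + \frac{533}{m{\left(-2 \right)}} = \frac{4}{-4858} + \frac{533}{\left(- \frac{1}{2}\right) \left(-2\right)^{2}} = 4 \left(- \frac{1}{4858}\right) + \frac{533}{\left(- \frac{1}{2}\right) 4} = - \frac{2}{2429} + \frac{533}{-2} = - \frac{2}{2429} + 533 \left(- \frac{1}{2}\right) = - \frac{2}{2429} - \frac{533}{2} = - \frac{1294661}{4858}$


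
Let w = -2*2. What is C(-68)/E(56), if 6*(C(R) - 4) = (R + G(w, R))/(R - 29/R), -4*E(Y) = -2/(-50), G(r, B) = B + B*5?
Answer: -1426480/2757 ≈ -517.40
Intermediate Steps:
w = -4
G(r, B) = 6*B (G(r, B) = B + 5*B = 6*B)
E(Y) = -1/100 (E(Y) = -(-1)/(2*(-50)) = -(-1)*(-1)/(2*50) = -¼*1/25 = -1/100)
C(R) = 4 + 7*R/(6*(R - 29/R)) (C(R) = 4 + ((R + 6*R)/(R - 29/R))/6 = 4 + ((7*R)/(R - 29/R))/6 = 4 + (7*R/(R - 29/R))/6 = 4 + 7*R/(6*(R - 29/R)))
C(-68)/E(56) = ((-696 + 31*(-68)²)/(6*(-29 + (-68)²)))/(-1/100) = ((-696 + 31*4624)/(6*(-29 + 4624)))*(-100) = ((⅙)*(-696 + 143344)/4595)*(-100) = ((⅙)*(1/4595)*142648)*(-100) = (71324/13785)*(-100) = -1426480/2757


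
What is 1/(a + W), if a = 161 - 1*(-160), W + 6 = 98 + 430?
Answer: 1/843 ≈ 0.0011862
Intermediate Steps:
W = 522 (W = -6 + (98 + 430) = -6 + 528 = 522)
a = 321 (a = 161 + 160 = 321)
1/(a + W) = 1/(321 + 522) = 1/843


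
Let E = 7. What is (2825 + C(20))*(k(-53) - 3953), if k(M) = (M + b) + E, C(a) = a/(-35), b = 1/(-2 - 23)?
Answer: -1976625496/175 ≈ -1.1295e+7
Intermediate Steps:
b = -1/25 (b = 1/(-25) = -1/25 ≈ -0.040000)
C(a) = -a/35 (C(a) = a*(-1/35) = -a/35)
k(M) = 174/25 + M (k(M) = (M - 1/25) + 7 = (-1/25 + M) + 7 = 174/25 + M)
(2825 + C(20))*(k(-53) - 3953) = (2825 - 1/35*20)*((174/25 - 53) - 3953) = (2825 - 4/7)*(-1151/25 - 3953) = (19771/7)*(-99976/25) = -1976625496/175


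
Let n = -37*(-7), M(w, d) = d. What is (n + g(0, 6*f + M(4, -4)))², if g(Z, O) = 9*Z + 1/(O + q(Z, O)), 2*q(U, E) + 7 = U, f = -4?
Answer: 266179225/3969 ≈ 67065.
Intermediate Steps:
q(U, E) = -7/2 + U/2
n = 259
g(Z, O) = 1/(-7/2 + O + Z/2) + 9*Z (g(Z, O) = 9*Z + 1/(O + (-7/2 + Z/2)) = 9*Z + 1/(-7/2 + O + Z/2) = 1/(-7/2 + O + Z/2) + 9*Z)
(n + g(0, 6*f + M(4, -4)))² = (259 + (2 + 9*0*(-7 + 0) + 18*(6*(-4) - 4)*0)/(-7 + 0 + 2*(6*(-4) - 4)))² = (259 + (2 + 9*0*(-7) + 18*(-24 - 4)*0)/(-7 + 0 + 2*(-24 - 4)))² = (259 + (2 + 0 + 18*(-28)*0)/(-7 + 0 + 2*(-28)))² = (259 + (2 + 0 + 0)/(-7 + 0 - 56))² = (259 + 2/(-63))² = (259 - 1/63*2)² = (259 - 2/63)² = (16315/63)² = 266179225/3969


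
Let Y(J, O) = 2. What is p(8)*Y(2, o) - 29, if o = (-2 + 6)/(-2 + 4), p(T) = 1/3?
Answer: -85/3 ≈ -28.333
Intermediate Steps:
p(T) = ⅓
o = 2 (o = 4/2 = 4*(½) = 2)
p(8)*Y(2, o) - 29 = (⅓)*2 - 29 = ⅔ - 29 = -85/3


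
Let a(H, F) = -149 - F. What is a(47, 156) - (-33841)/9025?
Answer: -2718784/9025 ≈ -301.25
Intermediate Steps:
a(47, 156) - (-33841)/9025 = (-149 - 1*156) - (-33841)/9025 = (-149 - 156) - (-33841)/9025 = -305 - 1*(-33841/9025) = -305 + 33841/9025 = -2718784/9025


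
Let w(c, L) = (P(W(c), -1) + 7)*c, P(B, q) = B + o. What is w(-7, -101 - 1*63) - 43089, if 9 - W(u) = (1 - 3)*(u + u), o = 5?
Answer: -43040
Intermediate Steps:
W(u) = 9 + 4*u (W(u) = 9 - (1 - 3)*(u + u) = 9 - (-2)*2*u = 9 - (-4)*u = 9 + 4*u)
P(B, q) = 5 + B (P(B, q) = B + 5 = 5 + B)
w(c, L) = c*(21 + 4*c) (w(c, L) = ((5 + (9 + 4*c)) + 7)*c = ((14 + 4*c) + 7)*c = (21 + 4*c)*c = c*(21 + 4*c))
w(-7, -101 - 1*63) - 43089 = -7*(21 + 4*(-7)) - 43089 = -7*(21 - 28) - 43089 = -7*(-7) - 43089 = 49 - 43089 = -43040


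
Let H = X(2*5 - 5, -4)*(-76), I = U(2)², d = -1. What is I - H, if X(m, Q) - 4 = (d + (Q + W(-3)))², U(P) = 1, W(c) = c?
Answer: 5169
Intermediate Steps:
I = 1 (I = 1² = 1)
X(m, Q) = 4 + (-4 + Q)² (X(m, Q) = 4 + (-1 + (Q - 3))² = 4 + (-1 + (-3 + Q))² = 4 + (-4 + Q)²)
H = -5168 (H = (4 + (-4 - 4)²)*(-76) = (4 + (-8)²)*(-76) = (4 + 64)*(-76) = 68*(-76) = -5168)
I - H = 1 - 1*(-5168) = 1 + 5168 = 5169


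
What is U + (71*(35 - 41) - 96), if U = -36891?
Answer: -37413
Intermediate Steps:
U + (71*(35 - 41) - 96) = -36891 + (71*(35 - 41) - 96) = -36891 + (71*(-6) - 96) = -36891 + (-426 - 96) = -36891 - 522 = -37413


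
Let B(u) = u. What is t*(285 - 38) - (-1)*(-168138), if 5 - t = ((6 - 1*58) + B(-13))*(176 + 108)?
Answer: 4392717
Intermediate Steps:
t = 18465 (t = 5 - ((6 - 1*58) - 13)*(176 + 108) = 5 - ((6 - 58) - 13)*284 = 5 - (-52 - 13)*284 = 5 - (-65)*284 = 5 - 1*(-18460) = 5 + 18460 = 18465)
t*(285 - 38) - (-1)*(-168138) = 18465*(285 - 38) - (-1)*(-168138) = 18465*247 - 1*168138 = 4560855 - 168138 = 4392717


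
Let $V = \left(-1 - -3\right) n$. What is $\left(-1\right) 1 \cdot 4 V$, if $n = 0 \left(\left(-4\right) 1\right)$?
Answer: $0$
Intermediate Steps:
$n = 0$ ($n = 0 \left(-4\right) = 0$)
$V = 0$ ($V = \left(-1 - -3\right) 0 = \left(-1 + 3\right) 0 = 2 \cdot 0 = 0$)
$\left(-1\right) 1 \cdot 4 V = \left(-1\right) 1 \cdot 4 \cdot 0 = \left(-1\right) 4 \cdot 0 = \left(-4\right) 0 = 0$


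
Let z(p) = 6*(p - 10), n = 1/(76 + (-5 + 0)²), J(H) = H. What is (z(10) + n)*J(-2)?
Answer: -2/101 ≈ -0.019802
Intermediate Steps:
n = 1/101 (n = 1/(76 + (-5)²) = 1/(76 + 25) = 1/101 ≈ 0.0099010)
z(p) = -60 + 6*p (z(p) = 6*(-10 + p) = -60 + 6*p)
(z(10) + n)*J(-2) = ((-60 + 6*10) + 1/101)*(-2) = ((-60 + 60) + 1/101)*(-2) = (0 + 1/101)*(-2) = (1/101)*(-2) = -2/101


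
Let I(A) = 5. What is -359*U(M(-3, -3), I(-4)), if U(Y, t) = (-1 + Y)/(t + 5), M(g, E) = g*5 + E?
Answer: 6821/10 ≈ 682.10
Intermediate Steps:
M(g, E) = E + 5*g (M(g, E) = 5*g + E = E + 5*g)
U(Y, t) = (-1 + Y)/(5 + t)
-359*U(M(-3, -3), I(-4)) = -359*(-1 + (-3 + 5*(-3)))/(5 + 5) = -359*(-1 + (-3 - 15))/10 = -359*(-1 - 18)/10 = -359*(-19)/10 = -359*(-19/10) = 6821/10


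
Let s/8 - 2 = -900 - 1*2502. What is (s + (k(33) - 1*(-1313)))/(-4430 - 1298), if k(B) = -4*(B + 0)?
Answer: 26019/5728 ≈ 4.5424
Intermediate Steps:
s = -27200 (s = 16 + 8*(-900 - 1*2502) = 16 + 8*(-900 - 2502) = 16 + 8*(-3402) = 16 - 27216 = -27200)
k(B) = -4*B
(s + (k(33) - 1*(-1313)))/(-4430 - 1298) = (-27200 + (-4*33 - 1*(-1313)))/(-4430 - 1298) = (-27200 + (-132 + 1313))/(-5728) = (-27200 + 1181)*(-1/5728) = -26019*(-1/5728) = 26019/5728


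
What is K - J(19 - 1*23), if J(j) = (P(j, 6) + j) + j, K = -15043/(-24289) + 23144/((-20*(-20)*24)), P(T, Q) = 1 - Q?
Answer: 467228077/29146800 ≈ 16.030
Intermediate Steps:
K = 88319677/29146800 (K = -15043*(-1/24289) + 23144/((400*24)) = 15043/24289 + 23144/9600 = 15043/24289 + 23144*(1/9600) = 15043/24289 + 2893/1200 = 88319677/29146800 ≈ 3.0302)
J(j) = -5 + 2*j (J(j) = ((1 - 1*6) + j) + j = ((1 - 6) + j) + j = (-5 + j) + j = -5 + 2*j)
K - J(19 - 1*23) = 88319677/29146800 - (-5 + 2*(19 - 1*23)) = 88319677/29146800 - (-5 + 2*(19 - 23)) = 88319677/29146800 - (-5 + 2*(-4)) = 88319677/29146800 - (-5 - 8) = 88319677/29146800 - 1*(-13) = 88319677/29146800 + 13 = 467228077/29146800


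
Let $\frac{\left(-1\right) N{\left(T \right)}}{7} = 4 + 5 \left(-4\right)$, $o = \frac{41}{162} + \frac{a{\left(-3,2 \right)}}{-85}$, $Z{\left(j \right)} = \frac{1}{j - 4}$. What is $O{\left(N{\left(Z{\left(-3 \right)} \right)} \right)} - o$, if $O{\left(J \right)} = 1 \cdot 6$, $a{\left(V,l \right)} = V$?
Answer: $\frac{78649}{13770} \approx 5.7116$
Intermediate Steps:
$Z{\left(j \right)} = \frac{1}{-4 + j}$
$o = \frac{3971}{13770}$ ($o = \frac{41}{162} - \frac{3}{-85} = 41 \cdot \frac{1}{162} - - \frac{3}{85} = \frac{41}{162} + \frac{3}{85} = \frac{3971}{13770} \approx 0.28838$)
$N{\left(T \right)} = 112$ ($N{\left(T \right)} = - 7 \left(4 + 5 \left(-4\right)\right) = - 7 \left(4 - 20\right) = \left(-7\right) \left(-16\right) = 112$)
$O{\left(J \right)} = 6$
$O{\left(N{\left(Z{\left(-3 \right)} \right)} \right)} - o = 6 - \frac{3971}{13770} = \frac{78649}{13770}$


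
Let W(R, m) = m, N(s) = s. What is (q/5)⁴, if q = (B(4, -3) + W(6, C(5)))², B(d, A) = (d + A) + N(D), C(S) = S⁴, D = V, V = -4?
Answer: 22403871730541898055936/625 ≈ 3.5846e+19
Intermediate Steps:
D = -4
B(d, A) = -4 + A + d (B(d, A) = (d + A) - 4 = (A + d) - 4 = -4 + A + d)
q = 386884 (q = ((-4 - 3 + 4) + 5⁴)² = (-3 + 625)² = 622² = 386884)
(q/5)⁴ = (386884/5)⁴ = 22403871730541898055936/625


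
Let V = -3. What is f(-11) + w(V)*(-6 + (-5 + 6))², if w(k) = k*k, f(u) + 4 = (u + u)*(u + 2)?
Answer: 419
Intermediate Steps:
f(u) = -4 + 2*u*(2 + u) (f(u) = -4 + (u + u)*(u + 2) = -4 + (2*u)*(2 + u) = -4 + 2*u*(2 + u))
w(k) = k²
f(-11) + w(V)*(-6 + (-5 + 6))² = (-4 + 2*(-11)² + 4*(-11)) + (-3)²*(-6 + (-5 + 6))² = (-4 + 2*121 - 44) + 9*(-6 + 1)² = (-4 + 242 - 44) + 9*(-5)² = 194 + 9*25 = 194 + 225 = 419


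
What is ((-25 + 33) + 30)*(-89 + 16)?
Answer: -2774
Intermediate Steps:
((-25 + 33) + 30)*(-89 + 16) = (8 + 30)*(-73) = 38*(-73) = -2774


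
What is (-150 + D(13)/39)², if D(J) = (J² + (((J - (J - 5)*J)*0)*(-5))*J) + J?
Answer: 190096/9 ≈ 21122.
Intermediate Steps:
D(J) = J + J² (D(J) = (J² + (((J - (-5 + J)*J)*0)*(-5))*J) + J = (J² + (((J - J*(-5 + J))*0)*(-5))*J) + J = (J² + (0*(-5))*J) + J = (J² + 0*J) + J = (J² + 0) + J = J² + J = J + J²)
(-150 + D(13)/39)² = (-150 + (13*(1 + 13))/39)² = (-150 + (13*14)*(1/39))² = (-150 + 182*(1/39))² = (-150 + 14/3)² = (-436/3)² = 190096/9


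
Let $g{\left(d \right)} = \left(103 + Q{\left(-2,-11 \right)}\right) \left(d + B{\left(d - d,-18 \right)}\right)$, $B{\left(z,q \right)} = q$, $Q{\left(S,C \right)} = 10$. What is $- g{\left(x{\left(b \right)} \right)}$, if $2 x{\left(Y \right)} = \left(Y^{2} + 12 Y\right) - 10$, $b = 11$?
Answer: $- \frac{23391}{2} \approx -11696.0$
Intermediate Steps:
$x{\left(Y \right)} = -5 + \frac{Y^{2}}{2} + 6 Y$ ($x{\left(Y \right)} = \frac{\left(Y^{2} + 12 Y\right) - 10}{2} = \frac{-10 + Y^{2} + 12 Y}{2} = -5 + \frac{Y^{2}}{2} + 6 Y$)
$g{\left(d \right)} = -2034 + 113 d$ ($g{\left(d \right)} = \left(103 + 10\right) \left(d - 18\right) = 113 \left(-18 + d\right) = -2034 + 113 d$)
$- g{\left(x{\left(b \right)} \right)} = - (-2034 + 113 \left(-5 + \frac{11^{2}}{2} + 6 \cdot 11\right)) = - (-2034 + 113 \left(-5 + \frac{1}{2} \cdot 121 + 66\right)) = - (-2034 + 113 \left(-5 + \frac{121}{2} + 66\right)) = - (-2034 + 113 \cdot \frac{243}{2}) = - (-2034 + \frac{27459}{2}) = \left(-1\right) \frac{23391}{2} = - \frac{23391}{2}$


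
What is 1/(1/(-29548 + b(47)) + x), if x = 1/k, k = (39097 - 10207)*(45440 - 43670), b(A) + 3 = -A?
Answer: -252250434900/8517617 ≈ -29615.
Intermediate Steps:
b(A) = -3 - A
k = 51135300 (k = 28890*1770 = 51135300)
x = 1/51135300 ≈ 1.9556e-8
1/(1/(-29548 + b(47)) + x) = 1/(1/(-29548 + (-3 - 1*47)) + 1/51135300) = 1/(1/(-29548 + (-3 - 47)) + 1/51135300) = 1/(1/(-29548 - 50) + 1/51135300) = 1/(1/(-29598) + 1/51135300) = 1/(-1/29598 + 1/51135300) = 1/(-8517617/252250434900) = -252250434900/8517617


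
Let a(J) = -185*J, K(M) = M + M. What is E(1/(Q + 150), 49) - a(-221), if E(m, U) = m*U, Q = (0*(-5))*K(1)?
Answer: -6132701/150 ≈ -40885.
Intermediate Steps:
K(M) = 2*M
Q = 0 (Q = (0*(-5))*(2*1) = 0*2 = 0)
E(m, U) = U*m
E(1/(Q + 150), 49) - a(-221) = 49/(0 + 150) - (-185)*(-221) = 49/150 - 1*40885 = 49*(1/150) - 40885 = 49/150 - 40885 = -6132701/150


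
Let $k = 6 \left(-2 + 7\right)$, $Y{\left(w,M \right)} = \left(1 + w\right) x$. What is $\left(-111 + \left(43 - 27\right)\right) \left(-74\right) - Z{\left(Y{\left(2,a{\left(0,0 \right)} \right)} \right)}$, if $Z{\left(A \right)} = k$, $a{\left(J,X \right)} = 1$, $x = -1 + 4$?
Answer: $7000$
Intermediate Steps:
$x = 3$
$Y{\left(w,M \right)} = 3 + 3 w$ ($Y{\left(w,M \right)} = \left(1 + w\right) 3 = 3 + 3 w$)
$k = 30$ ($k = 6 \cdot 5 = 30$)
$Z{\left(A \right)} = 30$
$\left(-111 + \left(43 - 27\right)\right) \left(-74\right) - Z{\left(Y{\left(2,a{\left(0,0 \right)} \right)} \right)} = \left(-111 + \left(43 - 27\right)\right) \left(-74\right) - 30 = \left(-111 + 16\right) \left(-74\right) - 30 = \left(-95\right) \left(-74\right) - 30 = 7030 - 30 = 7000$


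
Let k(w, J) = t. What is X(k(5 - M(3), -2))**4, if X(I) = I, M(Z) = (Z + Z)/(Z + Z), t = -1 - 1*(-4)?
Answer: 81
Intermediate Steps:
t = 3 (t = -1 + 4 = 3)
M(Z) = 1 (M(Z) = (2*Z)/((2*Z)) = (2*Z)*(1/(2*Z)) = 1)
k(w, J) = 3
X(k(5 - M(3), -2))**4 = 3**4 = 81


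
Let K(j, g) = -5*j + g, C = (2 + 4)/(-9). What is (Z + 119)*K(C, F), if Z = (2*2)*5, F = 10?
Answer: 5560/3 ≈ 1853.3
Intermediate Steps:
C = -2/3 (C = 6*(-1/9) = -2/3 ≈ -0.66667)
K(j, g) = g - 5*j
Z = 20 (Z = 4*5 = 20)
(Z + 119)*K(C, F) = (20 + 119)*(10 - 5*(-2/3)) = 139*(10 + 10/3) = 139*(40/3) = 5560/3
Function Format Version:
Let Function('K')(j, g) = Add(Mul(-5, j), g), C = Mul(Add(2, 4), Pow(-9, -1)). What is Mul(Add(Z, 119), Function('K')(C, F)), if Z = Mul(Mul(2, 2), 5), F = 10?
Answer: Rational(5560, 3) ≈ 1853.3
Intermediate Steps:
C = Rational(-2, 3) (C = Mul(6, Rational(-1, 9)) = Rational(-2, 3) ≈ -0.66667)
Function('K')(j, g) = Add(g, Mul(-5, j))
Z = 20 (Z = Mul(4, 5) = 20)
Mul(Add(Z, 119), Function('K')(C, F)) = Mul(Add(20, 119), Add(10, Mul(-5, Rational(-2, 3)))) = Mul(139, Add(10, Rational(10, 3))) = Mul(139, Rational(40, 3)) = Rational(5560, 3)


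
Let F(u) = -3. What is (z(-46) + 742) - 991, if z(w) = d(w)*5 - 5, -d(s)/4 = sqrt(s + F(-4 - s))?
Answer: -254 - 140*I ≈ -254.0 - 140.0*I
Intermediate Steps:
d(s) = -4*sqrt(-3 + s) (d(s) = -4*sqrt(s - 3) = -4*sqrt(-3 + s))
z(w) = -5 - 20*sqrt(-3 + w) (z(w) = -4*sqrt(-3 + w)*5 - 5 = -20*sqrt(-3 + w) - 5 = -5 - 20*sqrt(-3 + w))
(z(-46) + 742) - 991 = ((-5 - 20*sqrt(-3 - 46)) + 742) - 991 = ((-5 - 140*I) + 742) - 991 = (737 - 140*I) - 991 = -254 - 140*I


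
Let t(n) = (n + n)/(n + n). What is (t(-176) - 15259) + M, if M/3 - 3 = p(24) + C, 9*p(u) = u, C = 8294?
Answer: 9641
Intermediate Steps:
p(u) = u/9
t(n) = 1 (t(n) = (2*n)/((2*n)) = (2*n)*(1/(2*n)) = 1)
M = 24899 (M = 9 + 3*((⅑)*24 + 8294) = 9 + 3*(8/3 + 8294) = 9 + 3*(24890/3) = 9 + 24890 = 24899)
(t(-176) - 15259) + M = (1 - 15259) + 24899 = -15258 + 24899 = 9641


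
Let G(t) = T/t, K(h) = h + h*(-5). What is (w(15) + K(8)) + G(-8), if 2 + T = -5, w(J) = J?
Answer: -129/8 ≈ -16.125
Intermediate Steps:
T = -7 (T = -2 - 5 = -7)
K(h) = -4*h (K(h) = h - 5*h = -4*h)
G(t) = -7/t
(w(15) + K(8)) + G(-8) = (15 - 4*8) - 7/(-8) = (15 - 32) - 7*(-⅛) = -17 + 7/8 = -129/8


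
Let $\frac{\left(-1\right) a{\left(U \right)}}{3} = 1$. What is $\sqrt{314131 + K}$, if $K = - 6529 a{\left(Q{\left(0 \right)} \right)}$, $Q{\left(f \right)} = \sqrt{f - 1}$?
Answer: $11 \sqrt{2758} \approx 577.68$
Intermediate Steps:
$Q{\left(f \right)} = \sqrt{-1 + f}$
$a{\left(U \right)} = -3$ ($a{\left(U \right)} = \left(-3\right) 1 = -3$)
$K = 19587$ ($K = \left(-6529\right) \left(-3\right) = 19587$)
$\sqrt{314131 + K} = \sqrt{314131 + 19587} = \sqrt{333718} = 11 \sqrt{2758}$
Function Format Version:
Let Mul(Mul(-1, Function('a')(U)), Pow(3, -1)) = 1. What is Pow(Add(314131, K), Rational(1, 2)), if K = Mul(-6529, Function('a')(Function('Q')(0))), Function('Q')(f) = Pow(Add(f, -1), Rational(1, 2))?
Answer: Mul(11, Pow(2758, Rational(1, 2))) ≈ 577.68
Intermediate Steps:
Function('Q')(f) = Pow(Add(-1, f), Rational(1, 2))
Function('a')(U) = -3 (Function('a')(U) = Mul(-3, 1) = -3)
K = 19587 (K = Mul(-6529, -3) = 19587)
Pow(Add(314131, K), Rational(1, 2)) = Pow(Add(314131, 19587), Rational(1, 2)) = Pow(333718, Rational(1, 2)) = Mul(11, Pow(2758, Rational(1, 2)))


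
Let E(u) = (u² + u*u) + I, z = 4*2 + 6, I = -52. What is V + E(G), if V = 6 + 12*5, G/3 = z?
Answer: 3542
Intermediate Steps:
z = 14 (z = 8 + 6 = 14)
G = 42 (G = 3*14 = 42)
E(u) = -52 + 2*u² (E(u) = (u² + u*u) - 52 = (u² + u²) - 52 = 2*u² - 52 = -52 + 2*u²)
V = 66 (V = 6 + 60 = 66)
V + E(G) = 66 + (-52 + 2*42²) = 66 + (-52 + 2*1764) = 66 + (-52 + 3528) = 66 + 3476 = 3542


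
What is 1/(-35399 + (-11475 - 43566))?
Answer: -1/90440 ≈ -1.1057e-5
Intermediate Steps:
1/(-35399 + (-11475 - 43566)) = 1/(-35399 - 55041) = 1/(-90440) = -1/90440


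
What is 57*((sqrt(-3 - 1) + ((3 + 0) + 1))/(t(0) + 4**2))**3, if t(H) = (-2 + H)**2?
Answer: 57/500 + 627*I/1000 ≈ 0.114 + 0.627*I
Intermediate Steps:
57*((sqrt(-3 - 1) + ((3 + 0) + 1))/(t(0) + 4**2))**3 = 57*((sqrt(-3 - 1) + ((3 + 0) + 1))/((-2 + 0)**2 + 4**2))**3 = 57*((sqrt(-4) + (3 + 1))/((-2)**2 + 16))**3 = 57*((2*I + 4)/(4 + 16))**3 = 57*((4 + 2*I)/20)**3 = 57*((4 + 2*I)*(1/20))**3 = 57*(1/5 + I/10)**3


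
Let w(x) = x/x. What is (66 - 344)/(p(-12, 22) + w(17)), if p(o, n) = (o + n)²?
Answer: -278/101 ≈ -2.7525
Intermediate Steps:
w(x) = 1
p(o, n) = (n + o)²
(66 - 344)/(p(-12, 22) + w(17)) = (66 - 344)/((22 - 12)² + 1) = -278/(10² + 1) = -278/(100 + 1) = -278/101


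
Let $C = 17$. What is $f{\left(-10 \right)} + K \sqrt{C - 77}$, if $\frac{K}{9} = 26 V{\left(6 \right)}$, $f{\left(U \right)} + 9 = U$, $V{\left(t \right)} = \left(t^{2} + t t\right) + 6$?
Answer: $-19 + 36504 i \sqrt{15} \approx -19.0 + 1.4138 \cdot 10^{5} i$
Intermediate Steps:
$V{\left(t \right)} = 6 + 2 t^{2}$ ($V{\left(t \right)} = \left(t^{2} + t^{2}\right) + 6 = 2 t^{2} + 6 = 6 + 2 t^{2}$)
$f{\left(U \right)} = -9 + U$
$K = 18252$ ($K = 9 \cdot 26 \left(6 + 2 \cdot 6^{2}\right) = 9 \cdot 26 \left(6 + 2 \cdot 36\right) = 9 \cdot 26 \left(6 + 72\right) = 9 \cdot 26 \cdot 78 = 9 \cdot 2028 = 18252$)
$f{\left(-10 \right)} + K \sqrt{C - 77} = \left(-9 - 10\right) + 18252 \sqrt{17 - 77} = -19 + 18252 \sqrt{-60} = -19 + 18252 \cdot 2 i \sqrt{15} = -19 + 36504 i \sqrt{15}$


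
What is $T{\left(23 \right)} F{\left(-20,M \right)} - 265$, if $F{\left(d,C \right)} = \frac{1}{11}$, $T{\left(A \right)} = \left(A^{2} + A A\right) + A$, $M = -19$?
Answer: $- \frac{1834}{11} \approx -166.73$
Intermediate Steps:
$T{\left(A \right)} = A + 2 A^{2}$ ($T{\left(A \right)} = \left(A^{2} + A^{2}\right) + A = 2 A^{2} + A = A + 2 A^{2}$)
$F{\left(d,C \right)} = \frac{1}{11}$
$T{\left(23 \right)} F{\left(-20,M \right)} - 265 = 23 \left(1 + 2 \cdot 23\right) \frac{1}{11} - 265 = 23 \left(1 + 46\right) \frac{1}{11} - 265 = 23 \cdot 47 \cdot \frac{1}{11} - 265 = 1081 \cdot \frac{1}{11} - 265 = \frac{1081}{11} - 265 = - \frac{1834}{11}$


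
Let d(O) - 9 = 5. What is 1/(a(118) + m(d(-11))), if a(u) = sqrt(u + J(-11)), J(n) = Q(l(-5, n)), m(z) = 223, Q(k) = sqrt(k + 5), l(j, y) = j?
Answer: 223/49611 - sqrt(118)/49611 ≈ 0.0042760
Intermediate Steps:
d(O) = 14 (d(O) = 9 + 5 = 14)
Q(k) = sqrt(5 + k)
J(n) = 0 (J(n) = sqrt(5 - 5) = sqrt(0) = 0)
a(u) = sqrt(u) (a(u) = sqrt(u + 0) = sqrt(u))
1/(a(118) + m(d(-11))) = 1/(sqrt(118) + 223) = 1/(223 + sqrt(118))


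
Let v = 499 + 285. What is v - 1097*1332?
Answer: -1460420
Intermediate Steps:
v = 784
v - 1097*1332 = 784 - 1097*1332 = 784 - 1461204 = -1460420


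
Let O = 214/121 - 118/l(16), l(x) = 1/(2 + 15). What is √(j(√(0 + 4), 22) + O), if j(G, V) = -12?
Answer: 2*I*√60991/11 ≈ 44.902*I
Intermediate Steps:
l(x) = 1/17
O = -242512/121 (O = 214/121 - 118/1/17 = 214*(1/121) - 118*17 = 214/121 - 2006 = -242512/121 ≈ -2004.2)
√(j(√(0 + 4), 22) + O) = √(-12 - 242512/121) = √(-243964/121) = 2*I*√60991/11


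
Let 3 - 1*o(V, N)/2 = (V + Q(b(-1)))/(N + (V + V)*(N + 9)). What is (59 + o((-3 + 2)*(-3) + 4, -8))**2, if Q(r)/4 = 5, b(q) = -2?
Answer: 3136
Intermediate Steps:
Q(r) = 20 (Q(r) = 4*5 = 20)
o(V, N) = 6 - 2*(20 + V)/(N + 2*V*(9 + N)) (o(V, N) = 6 - 2*(V + 20)/(N + (V + V)*(N + 9)) = 6 - 2*(20 + V)/(N + (2*V)*(9 + N)) = 6 - 2*(20 + V)/(N + 2*V*(9 + N)))
(59 + o((-3 + 2)*(-3) + 4, -8))**2 = (59 + 2*(-20 + 3*(-8) + 53*((-3 + 2)*(-3) + 4) + 6*(-8)*((-3 + 2)*(-3) + 4))/(-8 + 18*((-3 + 2)*(-3) + 4) + 2*(-8)*((-3 + 2)*(-3) + 4)))**2 = (59 + 2*(-20 - 24 + 53*(-1*(-3) + 4) + 6*(-8)*(-1*(-3) + 4))/(-8 + 18*(-1*(-3) + 4) + 2*(-8)*(-1*(-3) + 4)))**2 = (59 + 2*(-20 - 24 + 53*(3 + 4) + 6*(-8)*(3 + 4))/(-8 + 18*(3 + 4) + 2*(-8)*(3 + 4)))**2 = (59 + 2*(-20 - 24 + 53*7 + 6*(-8)*7)/(-8 + 18*7 + 2*(-8)*7))**2 = (59 + 2*(-20 - 24 + 371 - 336)/(-8 + 126 - 112))**2 = (59 + 2*(-9)/6)**2 = (59 + 2*(1/6)*(-9))**2 = (59 - 3)**2 = 56**2 = 3136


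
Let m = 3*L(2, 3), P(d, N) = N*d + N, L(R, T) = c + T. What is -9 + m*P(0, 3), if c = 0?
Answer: 18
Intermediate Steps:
L(R, T) = T (L(R, T) = 0 + T = T)
P(d, N) = N + N*d
m = 9 (m = 3*3 = 9)
-9 + m*P(0, 3) = -9 + 9*(3*(1 + 0)) = -9 + 9*(3*1) = -9 + 9*3 = -9 + 27 = 18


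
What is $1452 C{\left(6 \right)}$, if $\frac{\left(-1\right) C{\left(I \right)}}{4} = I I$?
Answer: $-209088$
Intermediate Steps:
$C{\left(I \right)} = - 4 I^{2}$ ($C{\left(I \right)} = - 4 I I = - 4 I^{2}$)
$1452 C{\left(6 \right)} = 1452 \left(- 4 \cdot 6^{2}\right) = 1452 \left(\left(-4\right) 36\right) = 1452 \left(-144\right) = -209088$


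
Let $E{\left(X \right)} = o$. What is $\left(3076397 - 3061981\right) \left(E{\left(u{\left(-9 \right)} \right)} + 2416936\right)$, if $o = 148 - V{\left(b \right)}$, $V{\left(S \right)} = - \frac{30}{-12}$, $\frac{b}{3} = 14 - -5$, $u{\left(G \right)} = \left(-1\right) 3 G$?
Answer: $34844646904$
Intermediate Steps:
$u{\left(G \right)} = - 3 G$
$b = 57$ ($b = 3 \left(14 - -5\right) = 3 \left(14 + 5\right) = 3 \cdot 19 = 57$)
$V{\left(S \right)} = \frac{5}{2}$ ($V{\left(S \right)} = \left(-30\right) \left(- \frac{1}{12}\right) = \frac{5}{2}$)
$o = \frac{291}{2}$ ($o = 148 - \frac{5}{2} = \frac{291}{2} \approx 145.5$)
$E{\left(X \right)} = \frac{291}{2}$
$\left(3076397 - 3061981\right) \left(E{\left(u{\left(-9 \right)} \right)} + 2416936\right) = \left(3076397 - 3061981\right) \left(\frac{291}{2} + 2416936\right) = 14416 \cdot \frac{4834163}{2} = 34844646904$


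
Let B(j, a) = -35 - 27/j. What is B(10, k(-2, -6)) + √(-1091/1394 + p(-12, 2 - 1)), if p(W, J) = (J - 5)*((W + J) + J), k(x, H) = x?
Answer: -377/10 + √76208586/1394 ≈ -31.438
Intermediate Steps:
p(W, J) = (-5 + J)*(W + 2*J) (p(W, J) = (-5 + J)*((J + W) + J) = (-5 + J)*(W + 2*J))
B(10, k(-2, -6)) + √(-1091/1394 + p(-12, 2 - 1)) = (-35 - 27/10) + √(-1091/1394 + (-10*(2 - 1) - 5*(-12) + 2*(2 - 1)² + (2 - 1)*(-12))) = (-35 - 27*⅒) + √(-1091*1/1394 + (-10*1 + 60 + 2*1² + 1*(-12))) = (-35 - 27/10) + √(-1091/1394 + (-10 + 60 + 2*1 - 12)) = -377/10 + √(-1091/1394 + (-10 + 60 + 2 - 12)) = -377/10 + √(-1091/1394 + 40) = -377/10 + √(54669/1394) = -377/10 + √76208586/1394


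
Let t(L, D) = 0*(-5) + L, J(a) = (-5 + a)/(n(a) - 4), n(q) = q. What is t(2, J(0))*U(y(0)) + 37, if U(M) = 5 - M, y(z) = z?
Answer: 47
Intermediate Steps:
J(a) = (-5 + a)/(-4 + a) (J(a) = (-5 + a)/(a - 4) = (-5 + a)/(-4 + a))
t(L, D) = L (t(L, D) = 0 + L = L)
t(2, J(0))*U(y(0)) + 37 = 2*(5 - 1*0) + 37 = 2*(5 + 0) + 37 = 2*5 + 37 = 10 + 37 = 47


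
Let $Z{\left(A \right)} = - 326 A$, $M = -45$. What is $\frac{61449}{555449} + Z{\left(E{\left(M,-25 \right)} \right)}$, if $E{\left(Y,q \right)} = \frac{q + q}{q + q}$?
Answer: $- \frac{181014925}{555449} \approx -325.89$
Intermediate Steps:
$E{\left(Y,q \right)} = 1$ ($E{\left(Y,q \right)} = \frac{2 q}{2 q} = 2 q \frac{1}{2 q} = 1$)
$\frac{61449}{555449} + Z{\left(E{\left(M,-25 \right)} \right)} = \frac{61449}{555449} - 326 = - \frac{181014925}{555449}$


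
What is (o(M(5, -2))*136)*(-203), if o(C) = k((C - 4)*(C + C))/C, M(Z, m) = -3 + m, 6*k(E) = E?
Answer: 82824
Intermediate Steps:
k(E) = E/6
o(C) = -4/3 + C/3 (o(C) = (((C - 4)*(C + C))/6)/C = (((-4 + C)*(2*C))/6)/C = ((2*C*(-4 + C))/6)/C = (C*(-4 + C)/3)/C = -4/3 + C/3)
(o(M(5, -2))*136)*(-203) = ((-4/3 + (-3 - 2)/3)*136)*(-203) = ((-4/3 + (⅓)*(-5))*136)*(-203) = ((-4/3 - 5/3)*136)*(-203) = -3*136*(-203) = -408*(-203) = 82824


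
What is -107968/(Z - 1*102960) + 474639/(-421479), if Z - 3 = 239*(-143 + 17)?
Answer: -653868211/2077282667 ≈ -0.31477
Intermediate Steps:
Z = -30111 (Z = 3 + 239*(-143 + 17) = 3 + 239*(-126) = 3 - 30114 = -30111)
-107968/(Z - 1*102960) + 474639/(-421479) = -107968/(-30111 - 1*102960) + 474639/(-421479) = -107968/(-30111 - 102960) + 474639*(-1/421479) = -107968/(-133071) - 158213/140493 = -107968*(-1/133071) - 158213/140493 = 107968/133071 - 158213/140493 = -653868211/2077282667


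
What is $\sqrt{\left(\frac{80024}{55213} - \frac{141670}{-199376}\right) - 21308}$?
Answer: $\frac{i \sqrt{161364177133325406581410}}{2752036772} \approx 145.97 i$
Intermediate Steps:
$\sqrt{\left(\frac{80024}{55213} - \frac{141670}{-199376}\right) - 21308} = \sqrt{\left(80024 \cdot \frac{1}{55213} - - \frac{70835}{99688}\right) - 21308} = \sqrt{\left(\frac{80024}{55213} + \frac{70835}{99688}\right) - 21308} = \sqrt{\frac{11888445367}{5504073544} - 21308} = \sqrt{- \frac{117268910630185}{5504073544}} = \frac{i \sqrt{161364177133325406581410}}{2752036772}$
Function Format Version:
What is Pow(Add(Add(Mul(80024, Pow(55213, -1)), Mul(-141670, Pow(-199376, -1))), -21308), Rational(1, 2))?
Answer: Mul(Rational(1, 2752036772), I, Pow(161364177133325406581410, Rational(1, 2))) ≈ Mul(145.97, I)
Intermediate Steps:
Pow(Add(Add(Mul(80024, Pow(55213, -1)), Mul(-141670, Pow(-199376, -1))), -21308), Rational(1, 2)) = Pow(Add(Add(Mul(80024, Rational(1, 55213)), Mul(-141670, Rational(-1, 199376))), -21308), Rational(1, 2)) = Pow(Add(Add(Rational(80024, 55213), Rational(70835, 99688)), -21308), Rational(1, 2)) = Pow(Add(Rational(11888445367, 5504073544), -21308), Rational(1, 2)) = Pow(Rational(-117268910630185, 5504073544), Rational(1, 2)) = Mul(Rational(1, 2752036772), I, Pow(161364177133325406581410, Rational(1, 2)))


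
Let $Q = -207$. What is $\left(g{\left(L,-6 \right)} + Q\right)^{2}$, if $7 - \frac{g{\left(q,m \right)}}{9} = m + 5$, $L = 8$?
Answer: $18225$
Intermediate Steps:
$g{\left(q,m \right)} = 18 - 9 m$ ($g{\left(q,m \right)} = 63 - 9 \left(m + 5\right) = 63 - 9 \left(5 + m\right) = 63 - \left(45 + 9 m\right) = 18 - 9 m$)
$\left(g{\left(L,-6 \right)} + Q\right)^{2} = \left(\left(18 - -54\right) - 207\right)^{2} = \left(\left(18 + 54\right) - 207\right)^{2} = \left(72 - 207\right)^{2} = \left(-135\right)^{2} = 18225$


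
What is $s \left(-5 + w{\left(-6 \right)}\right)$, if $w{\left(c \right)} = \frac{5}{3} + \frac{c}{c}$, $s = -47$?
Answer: $\frac{329}{3} \approx 109.67$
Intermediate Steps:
$w{\left(c \right)} = \frac{8}{3}$ ($w{\left(c \right)} = 5 \cdot \frac{1}{3} + 1 = \frac{5}{3} + 1 = \frac{8}{3}$)
$s \left(-5 + w{\left(-6 \right)}\right) = - 47 \left(-5 + \frac{8}{3}\right) = \left(-47\right) \left(- \frac{7}{3}\right) = \frac{329}{3}$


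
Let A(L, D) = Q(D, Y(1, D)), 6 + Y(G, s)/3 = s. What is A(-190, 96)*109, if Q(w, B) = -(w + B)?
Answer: -39894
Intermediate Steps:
Y(G, s) = -18 + 3*s
Q(w, B) = -B - w (Q(w, B) = -(B + w) = -B - w)
A(L, D) = 18 - 4*D (A(L, D) = -(-18 + 3*D) - D = (18 - 3*D) - D = 18 - 4*D)
A(-190, 96)*109 = (18 - 4*96)*109 = (18 - 384)*109 = -366*109 = -39894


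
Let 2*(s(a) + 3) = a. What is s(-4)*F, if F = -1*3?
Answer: 15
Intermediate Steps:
F = -3
s(a) = -3 + a/2
s(-4)*F = (-3 + (½)*(-4))*(-3) = (-3 - 2)*(-3) = -5*(-3) = 15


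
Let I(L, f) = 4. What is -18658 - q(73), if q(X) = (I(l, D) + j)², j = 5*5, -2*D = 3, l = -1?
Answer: -19499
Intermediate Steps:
D = -3/2 (D = -½*3 = -3/2 ≈ -1.5000)
j = 25
q(X) = 841 (q(X) = (4 + 25)² = 29² = 841)
-18658 - q(73) = -18658 - 1*841 = -18658 - 841 = -19499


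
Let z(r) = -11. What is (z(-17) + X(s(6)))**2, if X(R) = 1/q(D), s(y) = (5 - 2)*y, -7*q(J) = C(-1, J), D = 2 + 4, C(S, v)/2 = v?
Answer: 19321/144 ≈ 134.17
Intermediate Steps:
C(S, v) = 2*v
D = 6
q(J) = -2*J/7
s(y) = 3*y
X(R) = -7/12 (X(R) = 1/(-2/7*6) = 1/(-12/7) = -7/12)
(z(-17) + X(s(6)))**2 = (-11 - 7/12)**2 = (-139/12)**2 = 19321/144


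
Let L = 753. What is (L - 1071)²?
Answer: 101124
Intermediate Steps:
(L - 1071)² = (753 - 1071)² = (-318)² = 101124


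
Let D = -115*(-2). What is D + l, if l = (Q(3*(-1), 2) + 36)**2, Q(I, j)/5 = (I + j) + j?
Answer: 1911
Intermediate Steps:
Q(I, j) = 5*I + 10*j (Q(I, j) = 5*((I + j) + j) = 5*(I + 2*j) = 5*I + 10*j)
D = 230
l = 1681 (l = ((5*(3*(-1)) + 10*2) + 36)**2 = ((5*(-3) + 20) + 36)**2 = ((-15 + 20) + 36)**2 = (5 + 36)**2 = 41**2 = 1681)
D + l = 230 + 1681 = 1911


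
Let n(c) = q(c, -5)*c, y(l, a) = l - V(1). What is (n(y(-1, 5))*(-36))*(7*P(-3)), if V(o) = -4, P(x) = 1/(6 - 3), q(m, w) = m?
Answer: -756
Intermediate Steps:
P(x) = ⅓ (P(x) = 1/3 = ⅓)
y(l, a) = 4 + l (y(l, a) = l - 1*(-4) = l + 4 = 4 + l)
n(c) = c² (n(c) = c*c = c²)
(n(y(-1, 5))*(-36))*(7*P(-3)) = ((4 - 1)²*(-36))*(7*(⅓)) = (3²*(-36))*(7/3) = (9*(-36))*(7/3) = -324*7/3 = -756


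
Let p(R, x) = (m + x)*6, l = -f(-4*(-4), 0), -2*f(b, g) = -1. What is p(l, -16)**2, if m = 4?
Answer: 5184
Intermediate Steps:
f(b, g) = 1/2 (f(b, g) = -1/2*(-1) = 1/2)
l = -1/2 (l = -1*1/2 = -1/2 ≈ -0.50000)
p(R, x) = 24 + 6*x (p(R, x) = (4 + x)*6 = 24 + 6*x)
p(l, -16)**2 = (24 + 6*(-16))**2 = (24 - 96)**2 = (-72)**2 = 5184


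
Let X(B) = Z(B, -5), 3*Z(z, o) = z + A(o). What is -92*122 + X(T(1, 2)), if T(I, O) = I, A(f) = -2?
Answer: -33673/3 ≈ -11224.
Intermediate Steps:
Z(z, o) = -⅔ + z/3 (Z(z, o) = (z - 2)/3 = (-2 + z)/3 = -⅔ + z/3)
X(B) = -⅔ + B/3
-92*122 + X(T(1, 2)) = -92*122 + (-⅔ + (⅓)*1) = -11224 + (-⅔ + ⅓) = -11224 - ⅓ = -33673/3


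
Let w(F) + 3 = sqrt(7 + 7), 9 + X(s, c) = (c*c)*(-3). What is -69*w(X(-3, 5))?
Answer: 207 - 69*sqrt(14) ≈ -51.174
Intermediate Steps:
X(s, c) = -9 - 3*c**2 (X(s, c) = -9 + (c*c)*(-3) = -9 + c**2*(-3) = -9 - 3*c**2)
w(F) = -3 + sqrt(14) (w(F) = -3 + sqrt(7 + 7) = -3 + sqrt(14))
-69*w(X(-3, 5)) = -69*(-3 + sqrt(14)) = 207 - 69*sqrt(14)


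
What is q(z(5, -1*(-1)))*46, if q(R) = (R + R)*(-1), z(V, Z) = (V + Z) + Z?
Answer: -644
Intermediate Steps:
z(V, Z) = V + 2*Z
q(R) = -2*R (q(R) = (2*R)*(-1) = -2*R)
q(z(5, -1*(-1)))*46 = -2*(5 + 2*(-1*(-1)))*46 = -2*(5 + 2*1)*46 = -2*(5 + 2)*46 = -2*7*46 = -14*46 = -644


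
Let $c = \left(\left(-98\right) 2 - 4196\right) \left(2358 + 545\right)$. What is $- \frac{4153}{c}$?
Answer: $\frac{4153}{12749976} \approx 0.00032573$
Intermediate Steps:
$c = -12749976$ ($c = \left(-196 - 4196\right) 2903 = \left(-4392\right) 2903 = -12749976$)
$- \frac{4153}{c} = - \frac{4153}{-12749976} = \left(-4153\right) \left(- \frac{1}{12749976}\right) = \frac{4153}{12749976}$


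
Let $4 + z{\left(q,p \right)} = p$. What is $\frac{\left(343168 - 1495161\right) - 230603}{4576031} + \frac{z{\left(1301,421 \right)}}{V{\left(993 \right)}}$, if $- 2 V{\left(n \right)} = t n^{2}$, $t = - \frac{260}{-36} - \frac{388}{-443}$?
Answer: $- \frac{4892480239259494}{16187233787308217} \approx -0.30224$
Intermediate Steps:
$t = \frac{32287}{3987}$ ($t = \left(-260\right) \left(- \frac{1}{36}\right) - - \frac{388}{443} = \frac{65}{9} + \frac{388}{443} = \frac{32287}{3987} \approx 8.0981$)
$z{\left(q,p \right)} = -4 + p$
$V{\left(n \right)} = - \frac{32287 n^{2}}{7974}$ ($V{\left(n \right)} = - \frac{\frac{32287}{3987} n^{2}}{2} = - \frac{32287 n^{2}}{7974}$)
$\frac{\left(343168 - 1495161\right) - 230603}{4576031} + \frac{z{\left(1301,421 \right)}}{V{\left(993 \right)}} = \frac{\left(343168 - 1495161\right) - 230603}{4576031} + \frac{-4 + 421}{\left(- \frac{32287}{7974}\right) 993^{2}} = \left(-1151993 - 230603\right) \frac{1}{4576031} + \frac{417}{\left(- \frac{32287}{7974}\right) 986049} = \left(-1382596\right) \frac{1}{4576031} + \frac{417}{- \frac{3537396007}{886}} = - \frac{1382596}{4576031} + 417 \left(- \frac{886}{3537396007}\right) = - \frac{1382596}{4576031} - \frac{369462}{3537396007} = - \frac{4892480239259494}{16187233787308217}$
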